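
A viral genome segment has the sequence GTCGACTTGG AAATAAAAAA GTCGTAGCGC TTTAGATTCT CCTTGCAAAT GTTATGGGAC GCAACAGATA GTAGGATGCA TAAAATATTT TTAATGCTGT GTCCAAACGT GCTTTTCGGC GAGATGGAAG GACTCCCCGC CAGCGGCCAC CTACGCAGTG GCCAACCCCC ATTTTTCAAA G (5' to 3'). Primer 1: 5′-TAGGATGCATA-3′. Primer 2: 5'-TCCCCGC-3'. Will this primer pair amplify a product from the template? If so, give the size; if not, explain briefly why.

Primer 1 (TAGGATGCATA) matches the top strand at positions 72–82 (3' end points downstream).
Primer 2 (TCCCCGC) also matches the top strand directly, at positions 134–140 — its reverse complement GCGGGGA is not present.
Both primers anneal to the bottom strand with 3' ends pointing the same way, so neither can prime synthesis back toward the other.

No product — both primers anneal to the same strand and extend in the same direction.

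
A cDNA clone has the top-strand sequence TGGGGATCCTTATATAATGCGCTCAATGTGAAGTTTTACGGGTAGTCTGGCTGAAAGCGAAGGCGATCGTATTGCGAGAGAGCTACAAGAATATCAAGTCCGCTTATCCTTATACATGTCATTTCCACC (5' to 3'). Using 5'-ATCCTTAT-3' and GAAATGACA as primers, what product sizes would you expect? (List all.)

The forward primer ATCCTTAT matches the top strand at positions 6–13, 106–113.
The reverse primer's reverse complement is TGTCATTTC, matching at positions 117–125.
Each forward site pairs with the reverse site to give a product ending at position 125: sizes 120, 20 bp.

120 bp, 20 bp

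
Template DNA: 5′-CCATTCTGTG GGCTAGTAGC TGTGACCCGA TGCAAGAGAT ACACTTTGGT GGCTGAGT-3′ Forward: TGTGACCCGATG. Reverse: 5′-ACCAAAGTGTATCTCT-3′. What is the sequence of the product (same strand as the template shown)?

5'-TGTGACCCGATGCAAGAGATACACTTTGGT-3'

The forward primer matches the template at positions 21–32.
The reverse primer's reverse complement is AGAGATACACTTTGGT, which matches the template at positions 35–50.
The product is the template from position 21 through 50 (30 bp).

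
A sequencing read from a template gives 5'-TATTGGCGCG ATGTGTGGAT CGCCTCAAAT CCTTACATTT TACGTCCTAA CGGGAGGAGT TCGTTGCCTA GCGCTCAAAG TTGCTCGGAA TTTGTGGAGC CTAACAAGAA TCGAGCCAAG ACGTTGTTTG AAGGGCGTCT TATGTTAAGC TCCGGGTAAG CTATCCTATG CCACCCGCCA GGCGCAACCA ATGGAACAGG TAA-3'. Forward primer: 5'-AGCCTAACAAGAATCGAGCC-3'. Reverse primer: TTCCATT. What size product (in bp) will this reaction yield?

99 bp

Scanning the template, AGCCTAACAAGAATCGAGCC occurs at positions 98–117; this primer anneals to the bottom strand there with its 3' end pointing downstream.
The reverse primer's reverse complement is AATGGAA, which matches the template at positions 190–196.
Product length = (reverse-primer end) − (forward-primer start) + 1 = 196 − 98 + 1 = 99 bp.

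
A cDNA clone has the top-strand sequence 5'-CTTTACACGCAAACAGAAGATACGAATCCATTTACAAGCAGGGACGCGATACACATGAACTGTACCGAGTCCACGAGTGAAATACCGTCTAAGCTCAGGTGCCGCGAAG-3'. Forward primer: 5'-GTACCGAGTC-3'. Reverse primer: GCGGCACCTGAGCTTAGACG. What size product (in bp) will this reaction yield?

44 bp

Scanning the template, GTACCGAGTC occurs at positions 62–71; this primer anneals to the bottom strand there with its 3' end pointing downstream.
Reverse complement of the reverse primer: CGTCTAAGCTCAGGTGCCGC. This occurs on the top strand at positions 86–105.
Product length = (reverse-primer end) − (forward-primer start) + 1 = 105 − 62 + 1 = 44 bp.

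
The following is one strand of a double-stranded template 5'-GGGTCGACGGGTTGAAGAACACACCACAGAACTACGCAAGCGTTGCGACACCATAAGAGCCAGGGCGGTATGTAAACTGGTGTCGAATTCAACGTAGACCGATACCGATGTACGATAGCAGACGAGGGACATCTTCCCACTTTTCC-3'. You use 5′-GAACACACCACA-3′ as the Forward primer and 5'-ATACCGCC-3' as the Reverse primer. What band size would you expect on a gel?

The forward primer matches the template at positions 17–28.
The reverse primer's reverse complement is GGCGGTAT, which matches the template at positions 64–71.
The product runs from position 17 to position 71, so its length is 71 − 17 + 1 = 55 bp.

55 bp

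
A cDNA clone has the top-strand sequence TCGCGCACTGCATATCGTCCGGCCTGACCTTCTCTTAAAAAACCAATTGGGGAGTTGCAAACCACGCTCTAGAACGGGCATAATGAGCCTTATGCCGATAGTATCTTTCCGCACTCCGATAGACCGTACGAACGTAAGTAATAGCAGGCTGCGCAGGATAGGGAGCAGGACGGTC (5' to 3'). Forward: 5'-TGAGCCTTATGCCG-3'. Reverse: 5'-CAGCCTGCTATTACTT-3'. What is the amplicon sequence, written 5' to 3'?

5'-TGAGCCTTATGCCGATAGTATCTTTCCGCACTCCGATAGACCGTACGAACGTAAGTAATAGCAGGCTG-3'

Forward primer TGAGCCTTATGCCG is found on the top strand at positions 84–97.
The reverse primer's reverse complement is AAGTAATAGCAGGCTG, which matches the template at positions 136–151.
The product is the template from position 84 through 151 (68 bp).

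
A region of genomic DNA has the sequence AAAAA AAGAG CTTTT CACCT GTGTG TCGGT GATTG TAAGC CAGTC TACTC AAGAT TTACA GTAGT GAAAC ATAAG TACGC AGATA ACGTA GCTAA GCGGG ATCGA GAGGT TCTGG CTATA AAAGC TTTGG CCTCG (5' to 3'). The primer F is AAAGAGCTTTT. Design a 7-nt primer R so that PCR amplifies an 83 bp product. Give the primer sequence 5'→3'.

The forward primer binds at positions 5–15, so an 83 bp product ends at position 5 + 83 − 1 = 87.
The reverse primer anneals to the top strand over positions 81–87, i.e. to AGATAAC.
Its sequence written 5'→3' is the reverse complement: GTTATCT.

5'-GTTATCT-3'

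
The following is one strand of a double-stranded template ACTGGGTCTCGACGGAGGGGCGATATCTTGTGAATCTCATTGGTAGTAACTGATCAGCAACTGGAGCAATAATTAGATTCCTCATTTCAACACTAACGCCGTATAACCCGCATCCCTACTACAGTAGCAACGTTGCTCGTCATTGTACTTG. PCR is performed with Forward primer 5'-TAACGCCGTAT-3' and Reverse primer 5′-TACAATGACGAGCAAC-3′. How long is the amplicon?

The forward primer matches the template at positions 94–104.
Reverse complement of the reverse primer: GTTGCTCGTCATTGTA. This occurs on the top strand at positions 132–147.
Product length = (reverse-primer end) − (forward-primer start) + 1 = 147 − 94 + 1 = 54 bp.

54 bp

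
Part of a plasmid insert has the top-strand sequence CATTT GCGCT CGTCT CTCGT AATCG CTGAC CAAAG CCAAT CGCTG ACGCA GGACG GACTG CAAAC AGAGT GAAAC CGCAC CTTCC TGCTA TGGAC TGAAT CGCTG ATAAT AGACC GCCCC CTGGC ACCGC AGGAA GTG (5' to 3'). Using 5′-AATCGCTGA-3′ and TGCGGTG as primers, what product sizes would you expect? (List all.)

The forward primer AATCGCTGA matches the top strand at positions 21–29, 38–46, 98–106.
The reverse primer's reverse complement is CACCGCA, matching at positions 125–131.
Each forward site pairs with the reverse site to give a product ending at position 131: sizes 111, 94, 34 bp.

111 bp, 94 bp, 34 bp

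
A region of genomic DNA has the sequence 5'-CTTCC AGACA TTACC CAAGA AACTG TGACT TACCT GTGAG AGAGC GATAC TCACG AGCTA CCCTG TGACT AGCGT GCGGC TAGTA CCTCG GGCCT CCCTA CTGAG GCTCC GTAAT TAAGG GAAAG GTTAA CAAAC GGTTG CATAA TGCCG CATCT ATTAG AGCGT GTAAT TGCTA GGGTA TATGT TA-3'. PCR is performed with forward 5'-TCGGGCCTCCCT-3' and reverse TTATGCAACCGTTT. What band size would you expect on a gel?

Scanning the template, TCGGGCCTCCCT occurs at positions 88–99; this primer anneals to the bottom strand there with its 3' end pointing downstream.
The reverse primer's reverse complement is AAACGGTTGCATAA, which matches the template at positions 132–145.
The product runs from position 88 to position 145, so its length is 145 − 88 + 1 = 58 bp.

58 bp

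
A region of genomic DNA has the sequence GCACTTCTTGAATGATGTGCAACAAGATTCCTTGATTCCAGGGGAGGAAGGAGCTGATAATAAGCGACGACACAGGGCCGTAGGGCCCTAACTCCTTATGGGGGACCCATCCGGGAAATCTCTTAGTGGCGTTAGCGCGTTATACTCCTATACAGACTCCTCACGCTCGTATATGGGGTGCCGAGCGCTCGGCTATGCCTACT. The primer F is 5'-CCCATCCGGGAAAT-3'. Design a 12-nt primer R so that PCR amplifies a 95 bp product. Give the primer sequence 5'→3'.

The forward primer binds at positions 106–119, so a 95 bp product ends at position 106 + 95 − 1 = 200.
The reverse primer anneals to the top strand over positions 189–200, i.e. to TCGGCTATGCCT.
Its sequence written 5'→3' is the reverse complement: AGGCATAGCCGA.

5'-AGGCATAGCCGA-3'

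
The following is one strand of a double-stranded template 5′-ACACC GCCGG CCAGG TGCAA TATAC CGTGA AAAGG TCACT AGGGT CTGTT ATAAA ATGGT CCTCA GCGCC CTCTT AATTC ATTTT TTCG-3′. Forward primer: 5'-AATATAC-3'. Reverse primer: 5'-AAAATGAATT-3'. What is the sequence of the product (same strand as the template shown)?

5'-AATATACCGTGAAAAGGTCACTAGGGTCTGTTATAAAATGGTCCTCAGCGCCCTCTTAATTCATTTT-3'

The forward primer matches the template at positions 19–25.
Reverse complement of the reverse primer: AATTCATTTT. This occurs on the top strand at positions 76–85.
The product is the template from position 19 through 85 (67 bp).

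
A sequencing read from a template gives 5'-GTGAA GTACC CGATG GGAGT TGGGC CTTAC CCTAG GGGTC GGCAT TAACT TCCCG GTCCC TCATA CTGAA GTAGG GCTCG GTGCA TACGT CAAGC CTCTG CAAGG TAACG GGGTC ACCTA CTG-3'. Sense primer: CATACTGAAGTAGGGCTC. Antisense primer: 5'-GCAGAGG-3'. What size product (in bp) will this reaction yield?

40 bp

Forward primer CATACTGAAGTAGGGCTC is found on the top strand at positions 62–79.
Reverse complement of the reverse primer: CCTCTGC. This occurs on the top strand at positions 95–101.
The product runs from position 62 to position 101, so its length is 101 − 62 + 1 = 40 bp.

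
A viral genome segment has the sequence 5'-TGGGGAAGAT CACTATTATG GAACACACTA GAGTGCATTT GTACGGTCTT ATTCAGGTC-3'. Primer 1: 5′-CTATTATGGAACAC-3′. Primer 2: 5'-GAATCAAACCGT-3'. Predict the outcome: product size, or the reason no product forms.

Primer 2 (GAATCAAACCGT) does not match the top strand, and its reverse complement ACGGTTTGATTC does not match either.
With no annealing site for primer 2, no amplification occurs.

No product — primer 2 has no binding site in the template.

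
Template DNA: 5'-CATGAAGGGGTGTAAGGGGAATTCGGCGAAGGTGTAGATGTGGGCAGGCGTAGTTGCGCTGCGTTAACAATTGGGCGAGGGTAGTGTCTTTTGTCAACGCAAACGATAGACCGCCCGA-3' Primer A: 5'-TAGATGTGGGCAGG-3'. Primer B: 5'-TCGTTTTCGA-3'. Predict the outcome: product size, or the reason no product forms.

No product — primer B has no binding site in the template.

Primer B (TCGTTTTCGA) does not match the top strand, and its reverse complement TCGAAAACGA does not match either.
With no annealing site for primer B, no amplification occurs.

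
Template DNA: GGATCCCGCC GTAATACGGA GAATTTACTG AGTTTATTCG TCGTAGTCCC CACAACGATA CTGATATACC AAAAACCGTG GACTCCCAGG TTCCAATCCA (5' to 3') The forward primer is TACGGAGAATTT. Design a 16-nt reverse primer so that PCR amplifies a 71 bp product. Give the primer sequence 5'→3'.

The forward primer binds at positions 15–26, so a 71 bp product ends at position 15 + 71 − 1 = 85.
The reverse primer anneals to the top strand over positions 70–85, i.e. to CAAAAACCGTGGACTC.
Its sequence written 5'→3' is the reverse complement: GAGTCCACGGTTTTTG.

5'-GAGTCCACGGTTTTTG-3'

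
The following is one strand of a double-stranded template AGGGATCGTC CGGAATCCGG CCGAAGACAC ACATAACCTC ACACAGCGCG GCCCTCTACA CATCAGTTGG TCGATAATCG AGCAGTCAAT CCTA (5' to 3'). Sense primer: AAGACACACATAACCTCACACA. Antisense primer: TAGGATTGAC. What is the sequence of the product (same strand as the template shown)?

Scanning the template, AAGACACACATAACCTCACACA occurs at positions 24–45; this primer anneals to the bottom strand there with its 3' end pointing downstream.
The reverse primer's reverse complement is GTCAATCCTA, which matches the template at positions 85–94.
The product is the template from position 24 through 94 (71 bp).

5'-AAGACACACATAACCTCACACAGCGCGGCCCTCTACACATCAGTTGGTCGATAATCGAGCAGTCAATCCTA-3'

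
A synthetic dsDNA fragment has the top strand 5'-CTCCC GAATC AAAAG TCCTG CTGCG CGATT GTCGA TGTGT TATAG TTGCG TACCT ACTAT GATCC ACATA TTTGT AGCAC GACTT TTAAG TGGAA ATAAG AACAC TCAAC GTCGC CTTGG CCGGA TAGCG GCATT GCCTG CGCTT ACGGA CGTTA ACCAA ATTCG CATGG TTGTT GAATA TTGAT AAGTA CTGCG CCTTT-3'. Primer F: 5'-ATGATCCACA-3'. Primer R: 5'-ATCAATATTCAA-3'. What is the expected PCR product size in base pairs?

Scanning the template, ATGATCCACA occurs at positions 59–68; this primer anneals to the bottom strand there with its 3' end pointing downstream.
The reverse primer's reverse complement is TTGAATATTGAT, which matches the template at positions 174–185.
Product length = (reverse-primer end) − (forward-primer start) + 1 = 185 − 59 + 1 = 127 bp.

127 bp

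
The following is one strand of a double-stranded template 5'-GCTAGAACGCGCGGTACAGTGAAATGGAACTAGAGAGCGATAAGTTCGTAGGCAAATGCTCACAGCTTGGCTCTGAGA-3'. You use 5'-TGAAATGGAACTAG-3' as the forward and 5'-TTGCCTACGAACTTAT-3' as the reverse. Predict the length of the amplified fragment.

The forward primer matches the template at positions 20–33.
Reverse complement of the reverse primer: ATAAGTTCGTAGGCAA. This occurs on the top strand at positions 40–55.
Product length = (reverse-primer end) − (forward-primer start) + 1 = 55 − 20 + 1 = 36 bp.

36 bp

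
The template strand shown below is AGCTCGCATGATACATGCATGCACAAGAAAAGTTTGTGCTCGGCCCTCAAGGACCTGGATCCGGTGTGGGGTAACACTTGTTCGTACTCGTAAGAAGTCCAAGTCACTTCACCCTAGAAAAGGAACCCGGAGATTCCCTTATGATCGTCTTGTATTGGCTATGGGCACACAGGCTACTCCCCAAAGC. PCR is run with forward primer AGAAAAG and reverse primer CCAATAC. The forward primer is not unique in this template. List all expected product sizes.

133 bp, 43 bp

The forward primer AGAAAAG matches the top strand at positions 26–32, 116–122.
The reverse primer's reverse complement is GTATTGG, matching at positions 152–158.
Each forward site pairs with the reverse site to give a product ending at position 158: sizes 133, 43 bp.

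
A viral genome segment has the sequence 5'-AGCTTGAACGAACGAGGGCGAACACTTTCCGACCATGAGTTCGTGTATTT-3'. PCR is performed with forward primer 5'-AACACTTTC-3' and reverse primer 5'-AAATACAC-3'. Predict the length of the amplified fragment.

Forward primer AACACTTTC is found on the top strand at positions 21–29.
The reverse primer's reverse complement is GTGTATTT, which matches the template at positions 43–50.
The product runs from position 21 to position 50, so its length is 50 − 21 + 1 = 30 bp.

30 bp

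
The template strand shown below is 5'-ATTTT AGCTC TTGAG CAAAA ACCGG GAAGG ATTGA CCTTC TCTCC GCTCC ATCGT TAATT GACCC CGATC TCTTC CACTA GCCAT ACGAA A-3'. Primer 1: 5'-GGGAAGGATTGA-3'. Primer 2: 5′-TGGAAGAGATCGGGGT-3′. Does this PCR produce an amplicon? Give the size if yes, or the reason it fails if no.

Primer 1 (GGGAAGGATTGA) matches the top strand at positions 24–35; it acts as a forward primer.
Primer 2's reverse complement is ACCCCGATCTCTTCCA, matching the top strand at positions 62–77; it acts as a reverse primer.
The 3' ends face each other across positions 24–77, giving a 54 bp product.

Yes — a 54 bp product.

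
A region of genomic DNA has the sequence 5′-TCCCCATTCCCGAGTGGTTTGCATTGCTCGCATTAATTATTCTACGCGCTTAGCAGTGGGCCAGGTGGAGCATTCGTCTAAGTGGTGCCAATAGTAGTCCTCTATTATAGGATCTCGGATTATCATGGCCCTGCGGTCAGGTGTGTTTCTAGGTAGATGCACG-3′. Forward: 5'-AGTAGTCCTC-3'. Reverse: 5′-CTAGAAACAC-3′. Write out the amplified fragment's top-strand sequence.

5'-AGTAGTCCTCTATTATAGGATCTCGGATTATCATGGCCCTGCGGTCAGGTGTGTTTCTAG-3'

The forward primer matches the template at positions 93–102.
Reverse complement of the reverse primer: GTGTTTCTAG. This occurs on the top strand at positions 143–152.
The product is the template from position 93 through 152 (60 bp).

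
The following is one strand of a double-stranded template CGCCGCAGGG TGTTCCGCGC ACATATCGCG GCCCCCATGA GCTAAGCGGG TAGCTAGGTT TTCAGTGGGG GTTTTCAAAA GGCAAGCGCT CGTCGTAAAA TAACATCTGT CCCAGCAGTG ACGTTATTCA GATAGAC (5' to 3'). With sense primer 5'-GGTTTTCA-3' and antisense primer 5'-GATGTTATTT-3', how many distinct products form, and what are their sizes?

Two products: 51 bp, 38 bp

The forward primer GGTTTTCA matches the top strand at positions 57–64, 70–77.
The reverse primer's reverse complement is AAATAACATC, matching at positions 98–107.
Each forward site pairs with the reverse site to give a product ending at position 107: sizes 51, 38 bp.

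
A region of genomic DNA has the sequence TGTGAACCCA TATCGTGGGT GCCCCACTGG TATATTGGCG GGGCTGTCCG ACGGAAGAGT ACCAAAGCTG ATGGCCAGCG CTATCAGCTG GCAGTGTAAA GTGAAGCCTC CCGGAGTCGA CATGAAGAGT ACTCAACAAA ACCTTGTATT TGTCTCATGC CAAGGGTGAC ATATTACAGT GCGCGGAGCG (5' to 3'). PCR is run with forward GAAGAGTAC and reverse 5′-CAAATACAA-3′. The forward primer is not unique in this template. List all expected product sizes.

99 bp, 29 bp

The forward primer GAAGAGTAC matches the top strand at positions 54–62, 124–132.
The reverse primer's reverse complement is TTGTATTTG, matching at positions 144–152.
Each forward site pairs with the reverse site to give a product ending at position 152: sizes 99, 29 bp.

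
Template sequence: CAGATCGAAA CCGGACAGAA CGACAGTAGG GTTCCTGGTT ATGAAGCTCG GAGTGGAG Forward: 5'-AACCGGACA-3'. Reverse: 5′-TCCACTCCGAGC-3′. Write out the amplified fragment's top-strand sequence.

Scanning the template, AACCGGACA occurs at positions 9–17; this primer anneals to the bottom strand there with its 3' end pointing downstream.
The reverse primer's reverse complement is GCTCGGAGTGGA, which matches the template at positions 46–57.
The product is the template from position 9 through 57 (49 bp).

5'-AACCGGACAGAACGACAGTAGGGTTCCTGGTTATGAAGCTCGGAGTGGA-3'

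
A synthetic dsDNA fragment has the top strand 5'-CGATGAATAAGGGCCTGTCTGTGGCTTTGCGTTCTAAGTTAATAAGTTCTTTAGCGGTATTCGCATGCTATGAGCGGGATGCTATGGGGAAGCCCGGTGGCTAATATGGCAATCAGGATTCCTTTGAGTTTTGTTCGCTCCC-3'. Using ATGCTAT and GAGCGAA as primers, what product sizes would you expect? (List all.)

76 bp, 62 bp

The forward primer ATGCTAT matches the top strand at positions 65–71, 79–85.
The reverse primer's reverse complement is TTCGCTC, matching at positions 134–140.
Each forward site pairs with the reverse site to give a product ending at position 140: sizes 76, 62 bp.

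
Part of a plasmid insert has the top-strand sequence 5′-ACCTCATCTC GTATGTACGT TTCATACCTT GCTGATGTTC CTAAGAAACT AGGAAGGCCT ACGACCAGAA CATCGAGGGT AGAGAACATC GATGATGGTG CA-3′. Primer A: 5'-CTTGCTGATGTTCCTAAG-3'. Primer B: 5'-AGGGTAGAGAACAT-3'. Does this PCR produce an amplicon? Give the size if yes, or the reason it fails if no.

No product — both primers anneal to the same strand and extend in the same direction.

Primer A (CTTGCTGATGTTCCTAAG) matches the top strand at positions 28–45 (3' end points downstream).
Primer B (AGGGTAGAGAACAT) also matches the top strand directly, at positions 76–89 — its reverse complement ATGTTCTCTACCCT is not present.
Both primers anneal to the bottom strand with 3' ends pointing the same way, so neither can prime synthesis back toward the other.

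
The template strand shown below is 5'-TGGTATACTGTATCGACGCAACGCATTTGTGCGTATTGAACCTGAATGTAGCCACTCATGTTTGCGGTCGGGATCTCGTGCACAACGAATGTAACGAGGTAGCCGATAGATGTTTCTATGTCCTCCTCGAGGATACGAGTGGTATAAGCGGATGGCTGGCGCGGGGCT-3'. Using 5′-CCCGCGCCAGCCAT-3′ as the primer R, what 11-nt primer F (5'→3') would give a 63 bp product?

5'-CCGATAGATGT-3'

The reverse primer's reverse complement ATGGCTGGCGCGGG matches the template at positions 152–165, so the product ends at position 165.
A 63 bp product then starts at position 165 − 63 + 1 = 103.
The forward primer is identical to the top strand there: CCGATAGATGT.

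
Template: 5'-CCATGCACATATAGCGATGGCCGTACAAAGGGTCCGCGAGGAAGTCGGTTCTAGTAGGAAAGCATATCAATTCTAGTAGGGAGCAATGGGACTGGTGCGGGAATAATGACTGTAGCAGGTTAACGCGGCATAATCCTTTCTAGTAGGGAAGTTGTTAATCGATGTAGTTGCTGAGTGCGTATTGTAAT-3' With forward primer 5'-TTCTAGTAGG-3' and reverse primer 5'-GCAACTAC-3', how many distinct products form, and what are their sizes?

Three products: 123 bp, 101 bp, 34 bp

The forward primer TTCTAGTAGG matches the top strand at positions 49–58, 71–80, 138–147.
The reverse primer's reverse complement is GTAGTTGC, matching at positions 164–171.
Each forward site pairs with the reverse site to give a product ending at position 171: sizes 123, 101, 34 bp.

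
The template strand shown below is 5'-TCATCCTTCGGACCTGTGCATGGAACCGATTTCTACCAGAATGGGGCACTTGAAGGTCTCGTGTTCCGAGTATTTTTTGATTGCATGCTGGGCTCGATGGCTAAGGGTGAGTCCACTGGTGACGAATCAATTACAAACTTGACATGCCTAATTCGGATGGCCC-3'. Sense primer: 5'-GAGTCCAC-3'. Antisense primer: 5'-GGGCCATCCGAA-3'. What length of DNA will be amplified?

55 bp

Forward primer GAGTCCAC is found on the top strand at positions 109–116.
Taking the reverse complement of GGGCCATCCGAA gives TTCGGATGGCCC, found at positions 152–163 on the template; the primer anneals here to the top strand with its 3' end pointing upstream.
Amplicon spans positions 109–163: 55 bp.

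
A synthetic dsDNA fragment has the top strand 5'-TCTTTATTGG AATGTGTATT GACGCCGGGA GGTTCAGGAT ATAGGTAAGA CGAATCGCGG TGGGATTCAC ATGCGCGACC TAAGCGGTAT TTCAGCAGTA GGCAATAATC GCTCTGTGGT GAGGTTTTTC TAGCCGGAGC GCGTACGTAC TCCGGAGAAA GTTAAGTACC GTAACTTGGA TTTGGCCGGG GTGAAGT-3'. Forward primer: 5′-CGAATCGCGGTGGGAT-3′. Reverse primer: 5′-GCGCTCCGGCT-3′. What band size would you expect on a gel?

92 bp

The forward primer matches the template at positions 51–66.
Reverse complement of the reverse primer: AGCCGGAGCGC. This occurs on the top strand at positions 132–142.
The product runs from position 51 to position 142, so its length is 142 − 51 + 1 = 92 bp.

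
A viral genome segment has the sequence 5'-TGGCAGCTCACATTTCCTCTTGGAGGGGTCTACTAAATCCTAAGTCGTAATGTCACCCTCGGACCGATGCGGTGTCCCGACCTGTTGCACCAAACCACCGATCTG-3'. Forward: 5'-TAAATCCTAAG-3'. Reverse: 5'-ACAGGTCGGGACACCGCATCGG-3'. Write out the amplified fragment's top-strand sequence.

5'-TAAATCCTAAGTCGTAATGTCACCCTCGGACCGATGCGGTGTCCCGACCTGT-3'

Scanning the template, TAAATCCTAAG occurs at positions 34–44; this primer anneals to the bottom strand there with its 3' end pointing downstream.
The reverse primer's reverse complement is CCGATGCGGTGTCCCGACCTGT, which matches the template at positions 64–85.
The product is the template from position 34 through 85 (52 bp).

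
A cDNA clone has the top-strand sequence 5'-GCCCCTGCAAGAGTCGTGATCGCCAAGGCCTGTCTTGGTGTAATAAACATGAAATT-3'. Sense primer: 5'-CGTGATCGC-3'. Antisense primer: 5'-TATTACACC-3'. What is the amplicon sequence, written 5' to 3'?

Scanning the template, CGTGATCGC occurs at positions 15–23; this primer anneals to the bottom strand there with its 3' end pointing downstream.
Reverse complement of the reverse primer: GGTGTAATA. This occurs on the top strand at positions 37–45.
The product is the template from position 15 through 45 (31 bp).

5'-CGTGATCGCCAAGGCCTGTCTTGGTGTAATA-3'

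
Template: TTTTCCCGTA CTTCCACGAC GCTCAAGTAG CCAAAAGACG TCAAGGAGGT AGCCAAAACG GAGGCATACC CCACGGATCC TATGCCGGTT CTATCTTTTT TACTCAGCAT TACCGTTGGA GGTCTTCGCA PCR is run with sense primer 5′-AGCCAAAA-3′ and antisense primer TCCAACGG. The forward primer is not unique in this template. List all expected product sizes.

The forward primer AGCCAAAA matches the top strand at positions 29–36, 51–58.
The reverse primer's reverse complement is CCGTTGGA, matching at positions 113–120.
Each forward site pairs with the reverse site to give a product ending at position 120: sizes 92, 70 bp.

92 bp, 70 bp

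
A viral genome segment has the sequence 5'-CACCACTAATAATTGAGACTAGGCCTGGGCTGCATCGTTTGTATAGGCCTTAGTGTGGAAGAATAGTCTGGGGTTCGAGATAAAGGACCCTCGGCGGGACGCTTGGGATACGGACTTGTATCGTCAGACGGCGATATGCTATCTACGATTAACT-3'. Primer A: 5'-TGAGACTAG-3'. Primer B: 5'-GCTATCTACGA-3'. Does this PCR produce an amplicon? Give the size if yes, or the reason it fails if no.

No product — both primers anneal to the same strand and extend in the same direction.

Primer A (TGAGACTAG) matches the top strand at positions 14–22 (3' end points downstream).
Primer B (GCTATCTACGA) also matches the top strand directly, at positions 138–148 — its reverse complement TCGTAGATAGC is not present.
Both primers anneal to the bottom strand with 3' ends pointing the same way, so neither can prime synthesis back toward the other.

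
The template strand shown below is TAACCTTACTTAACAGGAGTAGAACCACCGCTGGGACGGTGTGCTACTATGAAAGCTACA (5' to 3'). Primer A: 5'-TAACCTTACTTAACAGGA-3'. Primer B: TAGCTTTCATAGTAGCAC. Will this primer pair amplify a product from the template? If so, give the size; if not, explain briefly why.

Yes — a 58 bp product.

Primer A (TAACCTTACTTAACAGGA) matches the top strand at positions 1–18; it acts as a forward primer.
Primer B's reverse complement is GTGCTACTATGAAAGCTA, matching the top strand at positions 41–58; it acts as a reverse primer.
The 3' ends face each other across positions 1–58, giving a 58 bp product.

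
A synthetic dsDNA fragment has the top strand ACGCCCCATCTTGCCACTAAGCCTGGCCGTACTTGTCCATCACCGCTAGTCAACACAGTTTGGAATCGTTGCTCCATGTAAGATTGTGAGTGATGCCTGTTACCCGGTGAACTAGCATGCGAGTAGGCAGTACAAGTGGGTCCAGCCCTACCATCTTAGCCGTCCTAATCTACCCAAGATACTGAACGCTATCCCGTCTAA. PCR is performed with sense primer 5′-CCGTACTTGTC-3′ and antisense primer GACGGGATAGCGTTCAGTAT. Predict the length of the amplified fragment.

172 bp

The forward primer matches the template at positions 27–37.
Taking the reverse complement of GACGGGATAGCGTTCAGTAT gives ATACTGAACGCTATCCCGTC, found at positions 179–198 on the template; the primer anneals here to the top strand with its 3' end pointing upstream.
Product length = (reverse-primer end) − (forward-primer start) + 1 = 198 − 27 + 1 = 172 bp.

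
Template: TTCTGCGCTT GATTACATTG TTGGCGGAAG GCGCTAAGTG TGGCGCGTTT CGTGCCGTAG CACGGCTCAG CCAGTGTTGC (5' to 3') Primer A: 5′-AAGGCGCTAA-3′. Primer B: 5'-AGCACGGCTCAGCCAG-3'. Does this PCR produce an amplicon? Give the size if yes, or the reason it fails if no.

Primer A (AAGGCGCTAA) matches the top strand at positions 28–37 (3' end points downstream).
Primer B (AGCACGGCTCAGCCAG) also matches the top strand directly, at positions 59–74 — its reverse complement CTGGCTGAGCCGTGCT is not present.
Both primers anneal to the bottom strand with 3' ends pointing the same way, so neither can prime synthesis back toward the other.

No product — both primers anneal to the same strand and extend in the same direction.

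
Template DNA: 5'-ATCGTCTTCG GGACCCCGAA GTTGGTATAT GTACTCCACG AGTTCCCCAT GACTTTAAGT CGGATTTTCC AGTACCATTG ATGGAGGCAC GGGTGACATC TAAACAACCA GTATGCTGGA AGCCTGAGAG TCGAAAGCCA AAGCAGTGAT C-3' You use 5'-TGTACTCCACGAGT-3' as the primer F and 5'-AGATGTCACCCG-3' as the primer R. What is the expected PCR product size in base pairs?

72 bp

Forward primer TGTACTCCACGAGT is found on the top strand at positions 30–43.
Reverse complement of the reverse primer: CGGGTGACATCT. This occurs on the top strand at positions 90–101.
Product length = (reverse-primer end) − (forward-primer start) + 1 = 101 − 30 + 1 = 72 bp.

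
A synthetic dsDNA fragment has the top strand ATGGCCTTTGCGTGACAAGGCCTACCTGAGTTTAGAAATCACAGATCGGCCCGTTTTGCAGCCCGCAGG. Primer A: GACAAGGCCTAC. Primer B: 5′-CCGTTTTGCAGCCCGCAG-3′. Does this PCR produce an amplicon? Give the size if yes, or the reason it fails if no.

Primer A (GACAAGGCCTAC) matches the top strand at positions 14–25 (3' end points downstream).
Primer B (CCGTTTTGCAGCCCGCAG) also matches the top strand directly, at positions 51–68 — its reverse complement CTGCGGGCTGCAAAACGG is not present.
Both primers anneal to the bottom strand with 3' ends pointing the same way, so neither can prime synthesis back toward the other.

No product — both primers anneal to the same strand and extend in the same direction.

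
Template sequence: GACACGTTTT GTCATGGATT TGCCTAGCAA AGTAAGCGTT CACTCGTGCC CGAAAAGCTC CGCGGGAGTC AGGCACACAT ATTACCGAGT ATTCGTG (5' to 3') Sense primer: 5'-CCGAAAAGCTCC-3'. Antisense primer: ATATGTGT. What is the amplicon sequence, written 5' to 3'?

5'-CCGAAAAGCTCCGCGGGAGTCAGGCACACATAT-3'

Forward primer CCGAAAAGCTCC is found on the top strand at positions 50–61.
Reverse complement of the reverse primer: ACACATAT. This occurs on the top strand at positions 75–82.
The product is the template from position 50 through 82 (33 bp).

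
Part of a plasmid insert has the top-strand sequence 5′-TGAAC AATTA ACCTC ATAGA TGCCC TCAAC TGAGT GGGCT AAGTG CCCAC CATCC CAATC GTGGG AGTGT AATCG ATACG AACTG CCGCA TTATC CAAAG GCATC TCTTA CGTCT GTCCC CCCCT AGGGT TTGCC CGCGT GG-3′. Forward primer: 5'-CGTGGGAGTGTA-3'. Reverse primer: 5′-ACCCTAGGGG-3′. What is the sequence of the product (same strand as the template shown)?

5'-CGTGGGAGTGTAATCGATACGAACTGCCGCATTATCCAAAGGCATCTCTTACGTCTGTCCCCCCCTAGGGT-3'

The forward primer matches the template at positions 60–71.
The reverse primer's reverse complement is CCCCTAGGGT, which matches the template at positions 121–130.
The product is the template from position 60 through 130 (71 bp).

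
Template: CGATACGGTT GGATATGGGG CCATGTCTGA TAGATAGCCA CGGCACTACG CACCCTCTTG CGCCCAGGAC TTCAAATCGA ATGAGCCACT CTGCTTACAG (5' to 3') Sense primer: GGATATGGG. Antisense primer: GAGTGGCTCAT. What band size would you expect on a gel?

Forward primer GGATATGGG is found on the top strand at positions 11–19.
Reverse complement of the reverse primer: ATGAGCCACTC. This occurs on the top strand at positions 81–91.
The product runs from position 11 to position 91, so its length is 91 − 11 + 1 = 81 bp.

81 bp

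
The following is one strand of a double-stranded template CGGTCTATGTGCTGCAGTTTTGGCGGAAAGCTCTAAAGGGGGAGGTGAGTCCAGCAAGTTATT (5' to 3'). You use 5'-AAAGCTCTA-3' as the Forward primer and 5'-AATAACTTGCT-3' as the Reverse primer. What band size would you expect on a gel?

The forward primer matches the template at positions 27–35.
Reverse complement of the reverse primer: AGCAAGTTATT. This occurs on the top strand at positions 53–63.
The product runs from position 27 to position 63, so its length is 63 − 27 + 1 = 37 bp.

37 bp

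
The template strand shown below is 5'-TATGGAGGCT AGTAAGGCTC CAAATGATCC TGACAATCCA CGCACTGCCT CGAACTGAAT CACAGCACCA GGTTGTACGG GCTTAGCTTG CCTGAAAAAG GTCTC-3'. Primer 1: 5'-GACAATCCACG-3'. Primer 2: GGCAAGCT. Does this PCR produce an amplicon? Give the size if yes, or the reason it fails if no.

Yes — a 61 bp product.

Primer 1 (GACAATCCACG) matches the top strand at positions 32–42; it acts as a forward primer.
Primer 2's reverse complement is AGCTTGCC, matching the top strand at positions 85–92; it acts as a reverse primer.
The 3' ends face each other across positions 32–92, giving a 61 bp product.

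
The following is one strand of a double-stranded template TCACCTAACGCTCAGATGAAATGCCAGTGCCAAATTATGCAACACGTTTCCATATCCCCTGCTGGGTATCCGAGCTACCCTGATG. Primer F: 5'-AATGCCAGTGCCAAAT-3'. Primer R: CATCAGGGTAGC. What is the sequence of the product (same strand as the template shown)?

Scanning the template, AATGCCAGTGCCAAAT occurs at positions 20–35; this primer anneals to the bottom strand there with its 3' end pointing downstream.
Taking the reverse complement of CATCAGGGTAGC gives GCTACCCTGATG, found at positions 74–85 on the template; the primer anneals here to the top strand with its 3' end pointing upstream.
The product is the template from position 20 through 85 (66 bp).

5'-AATGCCAGTGCCAAATTATGCAACACGTTTCCATATCCCCTGCTGGGTATCCGAGCTACCCTGATG-3'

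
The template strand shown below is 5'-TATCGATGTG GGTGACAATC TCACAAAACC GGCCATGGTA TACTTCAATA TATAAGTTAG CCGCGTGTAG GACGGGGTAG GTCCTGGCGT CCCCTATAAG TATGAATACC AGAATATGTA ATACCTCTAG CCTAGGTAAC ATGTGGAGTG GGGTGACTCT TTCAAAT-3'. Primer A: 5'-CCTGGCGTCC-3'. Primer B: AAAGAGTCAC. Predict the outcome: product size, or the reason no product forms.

Primer A (CCTGGCGTCC) matches the top strand at positions 83–92; it acts as a forward primer.
Primer B's reverse complement is GTGACTCTTT, matching the top strand at positions 153–162; it acts as a reverse primer.
The 3' ends face each other across positions 83–162, giving an 80 bp product.

Yes — an 80 bp product.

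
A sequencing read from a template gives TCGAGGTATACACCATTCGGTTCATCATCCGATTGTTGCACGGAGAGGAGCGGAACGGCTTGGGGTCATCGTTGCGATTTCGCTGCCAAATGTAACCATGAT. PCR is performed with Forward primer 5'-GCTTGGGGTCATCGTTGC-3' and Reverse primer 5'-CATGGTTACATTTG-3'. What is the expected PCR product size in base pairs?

43 bp

Scanning the template, GCTTGGGGTCATCGTTGC occurs at positions 58–75; this primer anneals to the bottom strand there with its 3' end pointing downstream.
The reverse primer's reverse complement is CAAATGTAACCATG, which matches the template at positions 87–100.
Amplicon spans positions 58–100: 43 bp.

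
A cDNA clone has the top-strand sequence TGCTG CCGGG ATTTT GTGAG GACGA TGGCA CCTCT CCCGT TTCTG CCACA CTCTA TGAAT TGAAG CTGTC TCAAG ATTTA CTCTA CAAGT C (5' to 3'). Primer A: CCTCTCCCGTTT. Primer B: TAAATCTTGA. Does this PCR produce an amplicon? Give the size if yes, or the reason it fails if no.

Yes — a 50 bp product.

Primer A (CCTCTCCCGTTT) matches the top strand at positions 31–42; it acts as a forward primer.
Primer B's reverse complement is TCAAGATTTA, matching the top strand at positions 71–80; it acts as a reverse primer.
The 3' ends face each other across positions 31–80, giving a 50 bp product.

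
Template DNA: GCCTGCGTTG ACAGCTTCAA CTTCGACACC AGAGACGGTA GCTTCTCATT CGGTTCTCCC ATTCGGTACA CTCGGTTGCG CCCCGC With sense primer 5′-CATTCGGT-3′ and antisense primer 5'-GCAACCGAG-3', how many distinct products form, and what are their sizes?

Two products: 33 bp, 20 bp

The forward primer CATTCGGT matches the top strand at positions 47–54, 60–67.
The reverse primer's reverse complement is CTCGGTTGC, matching at positions 71–79.
Each forward site pairs with the reverse site to give a product ending at position 79: sizes 33, 20 bp.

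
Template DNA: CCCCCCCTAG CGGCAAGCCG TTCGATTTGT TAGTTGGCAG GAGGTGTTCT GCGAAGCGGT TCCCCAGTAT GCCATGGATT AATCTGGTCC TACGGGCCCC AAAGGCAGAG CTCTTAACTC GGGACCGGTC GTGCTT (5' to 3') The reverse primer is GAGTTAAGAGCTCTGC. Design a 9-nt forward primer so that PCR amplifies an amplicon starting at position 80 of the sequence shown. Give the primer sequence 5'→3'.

5'-TAATCTGGT-3'

The reverse primer's reverse complement GCAGAGCTCTTAACTC matches the template at positions 105–120; the product starts at position 80.
The forward primer is identical to the top strand over positions 80–88: TAATCTGGT.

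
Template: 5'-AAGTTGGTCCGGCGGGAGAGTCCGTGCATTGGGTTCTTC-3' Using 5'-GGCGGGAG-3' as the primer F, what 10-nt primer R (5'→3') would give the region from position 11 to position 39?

5'-GAAGAACCCA-3'

The product's 3' end on the top strand is position 39.
The reverse primer anneals to the top strand over positions 30–39, i.e. to TGGGTTCTTC.
Its sequence written 5'→3' is the reverse complement: GAAGAACCCA.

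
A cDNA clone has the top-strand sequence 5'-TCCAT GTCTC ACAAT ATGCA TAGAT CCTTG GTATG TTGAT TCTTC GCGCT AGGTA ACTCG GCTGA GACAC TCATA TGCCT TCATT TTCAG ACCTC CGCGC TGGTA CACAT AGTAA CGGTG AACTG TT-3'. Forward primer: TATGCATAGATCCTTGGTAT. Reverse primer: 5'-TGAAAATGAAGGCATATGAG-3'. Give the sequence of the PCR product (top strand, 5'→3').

Scanning the template, TATGCATAGATCCTTGGTAT occurs at positions 15–34; this primer anneals to the bottom strand there with its 3' end pointing downstream.
The reverse primer's reverse complement is CTCATATGCCTTCATTTTCA, which matches the template at positions 70–89.
The product is the template from position 15 through 89 (75 bp).

5'-TATGCATAGATCCTTGGTATGTTGATTCTTCGCGCTAGGTAACTCGGCTGAGACACTCATATGCCTTCATTTTCA-3'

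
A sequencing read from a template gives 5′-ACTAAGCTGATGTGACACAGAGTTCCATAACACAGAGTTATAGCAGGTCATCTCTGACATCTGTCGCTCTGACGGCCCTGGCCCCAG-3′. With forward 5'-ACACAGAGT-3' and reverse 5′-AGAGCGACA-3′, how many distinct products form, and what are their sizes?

Two products: 56 bp, 41 bp

The forward primer ACACAGAGT matches the top strand at positions 15–23, 30–38.
The reverse primer's reverse complement is TGTCGCTCT, matching at positions 62–70.
Each forward site pairs with the reverse site to give a product ending at position 70: sizes 56, 41 bp.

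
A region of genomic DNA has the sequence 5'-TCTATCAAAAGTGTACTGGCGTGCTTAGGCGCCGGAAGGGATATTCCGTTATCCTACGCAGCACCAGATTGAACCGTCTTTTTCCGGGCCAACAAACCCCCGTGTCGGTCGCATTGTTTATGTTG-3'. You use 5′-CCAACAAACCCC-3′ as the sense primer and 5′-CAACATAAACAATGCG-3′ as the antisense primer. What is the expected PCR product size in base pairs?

Scanning the template, CCAACAAACCCC occurs at positions 89–100; this primer anneals to the bottom strand there with its 3' end pointing downstream.
The reverse primer's reverse complement is CGCATTGTTTATGTTG, which matches the template at positions 110–125.
Product length = (reverse-primer end) − (forward-primer start) + 1 = 125 − 89 + 1 = 37 bp.

37 bp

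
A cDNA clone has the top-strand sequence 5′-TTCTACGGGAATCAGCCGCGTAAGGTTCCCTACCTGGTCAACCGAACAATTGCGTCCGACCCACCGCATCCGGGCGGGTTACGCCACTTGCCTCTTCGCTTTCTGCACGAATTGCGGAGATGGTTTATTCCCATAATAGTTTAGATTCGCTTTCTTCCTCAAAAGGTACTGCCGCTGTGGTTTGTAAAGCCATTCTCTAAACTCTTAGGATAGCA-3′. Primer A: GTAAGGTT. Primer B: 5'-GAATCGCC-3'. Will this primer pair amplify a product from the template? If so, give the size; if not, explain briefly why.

Primer B (GAATCGCC) does not match the top strand, and its reverse complement GGCGATTC does not match either.
With no annealing site for primer B, no amplification occurs.

No product — primer B has no binding site in the template.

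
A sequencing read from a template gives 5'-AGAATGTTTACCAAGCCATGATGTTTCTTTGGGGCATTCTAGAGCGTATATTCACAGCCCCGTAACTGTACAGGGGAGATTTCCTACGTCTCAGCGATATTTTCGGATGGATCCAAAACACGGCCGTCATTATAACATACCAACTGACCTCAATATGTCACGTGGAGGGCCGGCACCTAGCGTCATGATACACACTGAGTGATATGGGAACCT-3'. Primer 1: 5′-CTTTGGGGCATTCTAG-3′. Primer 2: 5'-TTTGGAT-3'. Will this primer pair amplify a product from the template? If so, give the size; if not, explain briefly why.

Primer 1 (CTTTGGGGCATTCTAG) matches the top strand at positions 27–42; it acts as a forward primer.
Primer 2's reverse complement is ATCCAAA, matching the top strand at positions 111–117; it acts as a reverse primer.
The 3' ends face each other across positions 27–117, giving a 91 bp product.

Yes — a 91 bp product.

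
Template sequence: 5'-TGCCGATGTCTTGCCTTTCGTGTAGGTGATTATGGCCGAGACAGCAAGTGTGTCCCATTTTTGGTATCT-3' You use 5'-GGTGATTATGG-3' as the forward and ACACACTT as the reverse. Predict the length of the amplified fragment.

29 bp

Scanning the template, GGTGATTATGG occurs at positions 25–35; this primer anneals to the bottom strand there with its 3' end pointing downstream.
Taking the reverse complement of ACACACTT gives AAGTGTGT, found at positions 46–53 on the template; the primer anneals here to the top strand with its 3' end pointing upstream.
Amplicon spans positions 25–53: 29 bp.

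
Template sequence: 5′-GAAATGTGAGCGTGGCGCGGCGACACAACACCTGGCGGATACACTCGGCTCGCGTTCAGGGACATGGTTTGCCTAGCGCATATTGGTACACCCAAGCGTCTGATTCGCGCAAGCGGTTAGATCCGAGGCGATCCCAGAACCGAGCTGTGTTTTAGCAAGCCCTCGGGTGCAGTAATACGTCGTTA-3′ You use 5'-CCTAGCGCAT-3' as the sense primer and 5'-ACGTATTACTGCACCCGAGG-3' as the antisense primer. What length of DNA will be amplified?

Forward primer CCTAGCGCAT is found on the top strand at positions 72–81.
Taking the reverse complement of ACGTATTACTGCACCCGAGG gives CCTCGGGTGCAGTAATACGT, found at positions 161–180 on the template; the primer anneals here to the top strand with its 3' end pointing upstream.
The product runs from position 72 to position 180, so its length is 180 − 72 + 1 = 109 bp.

109 bp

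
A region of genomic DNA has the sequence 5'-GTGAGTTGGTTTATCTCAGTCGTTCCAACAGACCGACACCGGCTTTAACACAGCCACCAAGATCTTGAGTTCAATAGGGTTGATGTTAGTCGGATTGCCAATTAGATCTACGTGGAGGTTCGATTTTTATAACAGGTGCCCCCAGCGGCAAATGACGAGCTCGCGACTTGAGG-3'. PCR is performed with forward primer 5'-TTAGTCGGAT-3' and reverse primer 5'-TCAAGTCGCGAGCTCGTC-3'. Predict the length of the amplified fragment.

86 bp

Scanning the template, TTAGTCGGAT occurs at positions 86–95; this primer anneals to the bottom strand there with its 3' end pointing downstream.
Reverse complement of the reverse primer: GACGAGCTCGCGACTTGA. This occurs on the top strand at positions 154–171.
Amplicon spans positions 86–171: 86 bp.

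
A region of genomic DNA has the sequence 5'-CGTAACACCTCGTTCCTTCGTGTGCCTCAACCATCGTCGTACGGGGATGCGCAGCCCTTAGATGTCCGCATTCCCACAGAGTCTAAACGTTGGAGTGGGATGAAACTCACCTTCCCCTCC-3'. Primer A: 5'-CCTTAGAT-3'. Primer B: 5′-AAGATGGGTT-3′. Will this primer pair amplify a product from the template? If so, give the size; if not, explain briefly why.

No product — primer B has no binding site in the template.

Primer B (AAGATGGGTT) does not match the top strand, and its reverse complement AACCCATCTT does not match either.
With no annealing site for primer B, no amplification occurs.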